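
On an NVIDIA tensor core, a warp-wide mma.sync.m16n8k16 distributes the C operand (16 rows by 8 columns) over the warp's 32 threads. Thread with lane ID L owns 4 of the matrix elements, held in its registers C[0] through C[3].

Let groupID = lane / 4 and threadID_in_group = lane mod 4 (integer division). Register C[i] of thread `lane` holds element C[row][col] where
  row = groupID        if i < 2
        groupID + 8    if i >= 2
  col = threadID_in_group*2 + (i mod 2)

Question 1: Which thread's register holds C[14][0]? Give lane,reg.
r=14→G=6,rhi=1  c=0→T=0,p=0
L=6*4+0=24  i=1*2+0=2

24,2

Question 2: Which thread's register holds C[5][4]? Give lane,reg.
r: 5->gid=5,r8=0  c: 4->tid=2,i&1=0
L=5*4+2=22  i=0*2+0=0

22,0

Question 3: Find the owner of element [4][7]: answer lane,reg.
19,1

r:4=>grp=4,rB=0  c:7=>tig=3,lo=1
L=4*4+3=19  i=0*2+1=1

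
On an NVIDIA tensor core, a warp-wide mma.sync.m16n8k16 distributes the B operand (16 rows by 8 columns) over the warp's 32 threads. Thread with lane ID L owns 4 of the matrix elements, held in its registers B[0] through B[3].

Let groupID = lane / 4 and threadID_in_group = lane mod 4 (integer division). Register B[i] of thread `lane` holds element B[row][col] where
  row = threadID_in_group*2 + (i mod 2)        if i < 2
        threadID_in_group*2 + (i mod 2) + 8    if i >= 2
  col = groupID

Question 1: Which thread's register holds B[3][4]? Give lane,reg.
17,1

c=4->g=4  r=3->rb=0,t=1,b0=1
L=4*4+1=17  i=0*2+1=1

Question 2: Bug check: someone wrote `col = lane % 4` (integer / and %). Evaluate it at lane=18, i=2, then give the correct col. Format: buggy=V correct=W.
buggy=2 correct=4

`lane % 4`[18,2]=>2
18: grp=4,tig=2
[2] (2*2+0+8,4) = (12,4)
col: 2 vs 4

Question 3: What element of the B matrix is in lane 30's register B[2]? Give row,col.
L=30→G=30>>2=7, T=30&3=2
[2]→row 2·2+0+8=12  col G=7

12,7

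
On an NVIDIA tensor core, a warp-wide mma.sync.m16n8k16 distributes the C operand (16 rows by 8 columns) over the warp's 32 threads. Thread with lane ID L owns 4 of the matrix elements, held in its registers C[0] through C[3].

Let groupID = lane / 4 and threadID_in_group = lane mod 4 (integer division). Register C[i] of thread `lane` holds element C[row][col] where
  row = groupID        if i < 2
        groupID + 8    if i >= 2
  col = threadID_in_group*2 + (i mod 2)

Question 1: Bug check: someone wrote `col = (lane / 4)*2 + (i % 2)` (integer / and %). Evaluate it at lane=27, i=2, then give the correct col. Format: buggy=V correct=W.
buggy=12 correct=6

`(lane / 4)*2 + (i % 2)`[27,2]->12
L=27->gid=27>>2=6, tid=27&3=3
[2]->row 6+8=14  col 3·2+0=6
col: 12 vs 6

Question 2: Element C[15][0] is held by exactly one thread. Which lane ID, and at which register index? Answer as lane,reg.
r=15→G=7,rhi=1  c=0→T=0,p=0
L=7*4+0=28  i=1*2+0=2

28,2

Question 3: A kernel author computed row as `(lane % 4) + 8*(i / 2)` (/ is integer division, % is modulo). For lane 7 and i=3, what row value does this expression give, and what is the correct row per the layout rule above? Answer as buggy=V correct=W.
`(lane % 4) + 8*(i / 2)`[7,3]=>11
7: grp=1,tig=3
[3] (1+8,3*2+1) = (9,7)
row: 11 vs 9

buggy=11 correct=9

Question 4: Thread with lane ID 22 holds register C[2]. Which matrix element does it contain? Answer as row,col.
13,4

lane 22: g=5 (22/4), t=2 (22%4)
i=2: r=5+8=13, c=2*2+0=4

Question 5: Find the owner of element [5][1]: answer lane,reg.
r: 5->gid=5,r8=0  c: 1->tid=0,i&1=1
L=5*4+0=20  i=0*2+1=1

20,1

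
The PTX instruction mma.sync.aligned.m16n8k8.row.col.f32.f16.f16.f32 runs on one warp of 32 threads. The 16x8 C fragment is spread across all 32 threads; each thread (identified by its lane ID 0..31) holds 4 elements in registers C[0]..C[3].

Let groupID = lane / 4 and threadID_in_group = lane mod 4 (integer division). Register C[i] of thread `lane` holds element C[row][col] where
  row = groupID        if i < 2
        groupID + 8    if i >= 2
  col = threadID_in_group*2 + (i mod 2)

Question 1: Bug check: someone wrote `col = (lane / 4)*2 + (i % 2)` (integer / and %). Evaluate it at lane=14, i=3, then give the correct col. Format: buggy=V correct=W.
buggy=7 correct=5

`(lane / 4)*2 + (i % 2)`[14,3]->7
lane 14: g=3 (14/4), t=2 (14%4)
i=3: r=3+8=11, c=2*2+1=5
col: 7 vs 5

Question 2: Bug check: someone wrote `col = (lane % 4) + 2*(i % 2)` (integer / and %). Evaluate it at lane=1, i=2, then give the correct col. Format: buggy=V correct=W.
`(lane % 4) + 2*(i % 2)`[1,2]=>1
L=1=>grp=1>>2=0, tig=1&3=1
[2]=>row 0+8=8  col 1·2+0=2
col: 1 vs 2

buggy=1 correct=2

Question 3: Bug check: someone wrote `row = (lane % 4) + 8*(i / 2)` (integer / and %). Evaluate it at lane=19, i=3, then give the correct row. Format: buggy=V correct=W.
buggy=11 correct=12

`(lane % 4) + 8*(i / 2)`[19,3]→11
lane 19→19/4=4, 19 mod 4=3
i=3  r:4+8→12  c:2·3+1→7
row: 11 vs 12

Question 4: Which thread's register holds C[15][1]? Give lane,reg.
r=15→G=7,rhi=1  c=1→T=0,p=1
L=7*4+0=28  i=1*2+1=3

28,3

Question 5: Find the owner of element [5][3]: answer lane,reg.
r=5->g=5,rb=0  c=3->t=1,b0=1
L=5*4+1=21  i=0*2+1=1

21,1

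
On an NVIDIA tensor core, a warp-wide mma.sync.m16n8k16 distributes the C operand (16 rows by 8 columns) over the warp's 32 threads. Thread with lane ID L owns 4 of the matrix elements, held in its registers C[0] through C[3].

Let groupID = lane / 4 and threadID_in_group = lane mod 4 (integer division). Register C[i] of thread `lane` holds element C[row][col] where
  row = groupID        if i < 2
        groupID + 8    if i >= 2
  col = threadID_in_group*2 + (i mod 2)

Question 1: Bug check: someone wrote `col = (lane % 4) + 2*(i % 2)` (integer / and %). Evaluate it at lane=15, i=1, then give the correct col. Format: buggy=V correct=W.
`(lane % 4) + 2*(i % 2)`[15,1]→5
15: G=3,T=3
[1] (3+0,3*2+1) = (3,7)
col: 5 vs 7

buggy=5 correct=7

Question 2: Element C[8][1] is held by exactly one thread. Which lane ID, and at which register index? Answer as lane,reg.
0,3

r=8→G=0,rhi=1  c=1→T=0,p=1
L=0*4+0=0  i=1*2+1=3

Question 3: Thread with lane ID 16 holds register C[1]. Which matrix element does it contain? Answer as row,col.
lane 16: G=4 (16/4), T=0 (16%4)
i=1: r=4+0=4, c=0*2+1=1

4,1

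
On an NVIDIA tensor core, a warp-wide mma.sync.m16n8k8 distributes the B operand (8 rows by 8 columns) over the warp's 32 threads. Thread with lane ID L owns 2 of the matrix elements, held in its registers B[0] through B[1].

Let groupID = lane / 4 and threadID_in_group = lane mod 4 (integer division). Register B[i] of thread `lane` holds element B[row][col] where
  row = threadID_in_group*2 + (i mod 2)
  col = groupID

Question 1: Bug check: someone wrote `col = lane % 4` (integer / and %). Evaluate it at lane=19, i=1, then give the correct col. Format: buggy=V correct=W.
`lane % 4`[19,1]->3
lane 19: g=4 (19/4), t=3 (19%4)
i=1: r=3*2+1=7, c=g=4
col: 3 vs 4

buggy=3 correct=4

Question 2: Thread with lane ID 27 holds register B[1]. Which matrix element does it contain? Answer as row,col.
7,6

L=27⇒gr=27>>2=6, th=27&3=3
[1]⇒row 3·2+1=7  col gr=6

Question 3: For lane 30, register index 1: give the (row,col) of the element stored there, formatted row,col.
30: grp=7,tig=2
[1] (2*2+1,7) = (5,7)

5,7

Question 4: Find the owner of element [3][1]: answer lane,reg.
5,1

c=1->g=1  r=3->t=1,b0=1
L=1*4+1=5  i=1=1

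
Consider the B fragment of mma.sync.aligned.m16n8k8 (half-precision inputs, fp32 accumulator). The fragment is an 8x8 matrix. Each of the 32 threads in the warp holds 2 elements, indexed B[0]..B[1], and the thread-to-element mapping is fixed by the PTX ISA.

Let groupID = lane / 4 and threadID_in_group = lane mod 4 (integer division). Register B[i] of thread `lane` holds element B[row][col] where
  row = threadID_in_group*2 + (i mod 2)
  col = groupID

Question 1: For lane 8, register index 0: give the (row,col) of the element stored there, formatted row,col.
L=8⇒gr=8>>2=2, th=8&3=0
[0]⇒row 0·2+0=0  col gr=2

0,2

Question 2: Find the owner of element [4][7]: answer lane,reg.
30,0

c=7->g=7  r=4->t=2,b0=0
L=7*4+2=30  i=0=0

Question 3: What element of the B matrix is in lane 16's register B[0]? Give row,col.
lane 16: g=4 (16/4), t=0 (16%4)
i=0: r=0*2+0=0, c=g=4

0,4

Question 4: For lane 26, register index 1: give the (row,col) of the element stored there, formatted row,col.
5,6

lane 26=>26/4=6, 26 mod 4=2
i=1  r:2·2+1=>5  c:6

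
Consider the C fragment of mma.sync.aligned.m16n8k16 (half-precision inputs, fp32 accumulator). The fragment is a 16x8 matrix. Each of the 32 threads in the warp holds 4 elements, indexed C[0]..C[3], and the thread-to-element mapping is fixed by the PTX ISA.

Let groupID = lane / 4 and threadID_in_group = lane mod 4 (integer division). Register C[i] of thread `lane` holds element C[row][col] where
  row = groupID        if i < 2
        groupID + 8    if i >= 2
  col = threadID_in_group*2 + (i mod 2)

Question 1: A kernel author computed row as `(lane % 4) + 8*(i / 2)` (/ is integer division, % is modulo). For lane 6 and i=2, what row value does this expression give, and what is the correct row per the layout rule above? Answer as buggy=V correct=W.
buggy=10 correct=9

`(lane % 4) + 8*(i / 2)`[6,2]->10
lane 6->6/4=1, 6 mod 4=2
i=2  r:1+8->9  c:2·2+0->4
row: 10 vs 9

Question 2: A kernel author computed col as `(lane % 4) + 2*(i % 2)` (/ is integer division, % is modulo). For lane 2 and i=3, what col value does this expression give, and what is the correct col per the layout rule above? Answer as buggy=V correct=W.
`(lane % 4) + 2*(i % 2)`[2,3]⇒4
lane 2⇒2/4=0, 2 mod 4=2
i=3  r:0+8⇒8  c:2·2+1⇒5
col: 4 vs 5

buggy=4 correct=5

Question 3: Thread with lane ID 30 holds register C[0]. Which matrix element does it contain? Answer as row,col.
L=30→G=30>>2=7, T=30&3=2
[0]→row 7+0=7  col 2·2+0=4

7,4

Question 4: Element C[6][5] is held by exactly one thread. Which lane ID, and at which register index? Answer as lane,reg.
26,1

r: 6->gid=6,r8=0  c: 5->tid=2,i&1=1
L=6*4+2=26  i=0*2+1=1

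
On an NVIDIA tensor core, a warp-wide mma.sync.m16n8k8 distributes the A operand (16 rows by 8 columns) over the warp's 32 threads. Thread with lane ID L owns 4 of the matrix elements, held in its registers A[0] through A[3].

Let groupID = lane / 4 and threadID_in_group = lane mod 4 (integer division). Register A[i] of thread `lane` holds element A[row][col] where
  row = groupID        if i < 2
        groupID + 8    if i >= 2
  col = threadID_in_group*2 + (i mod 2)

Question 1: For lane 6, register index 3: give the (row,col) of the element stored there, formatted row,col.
9,5

L=6→G=6>>2=1, T=6&3=2
[3]→row 1+8=9  col 2·2+1=5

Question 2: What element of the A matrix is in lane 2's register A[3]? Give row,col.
lane 2→2/4=0, 2 mod 4=2
i=3  r:0+8→8  c:2·2+1→5

8,5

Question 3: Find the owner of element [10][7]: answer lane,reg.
r: 10->gid=2,r8=1  c: 7->tid=3,i&1=1
L=2*4+3=11  i=1*2+1=3

11,3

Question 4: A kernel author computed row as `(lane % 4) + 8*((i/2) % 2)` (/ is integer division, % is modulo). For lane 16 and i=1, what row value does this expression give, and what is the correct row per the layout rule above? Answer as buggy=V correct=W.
buggy=0 correct=4

`(lane % 4) + 8*((i/2) % 2)`[16,1]→0
lane 16: G=4 (16/4), T=0 (16%4)
i=1: r=4+0=4, c=0*2+1=1
row: 0 vs 4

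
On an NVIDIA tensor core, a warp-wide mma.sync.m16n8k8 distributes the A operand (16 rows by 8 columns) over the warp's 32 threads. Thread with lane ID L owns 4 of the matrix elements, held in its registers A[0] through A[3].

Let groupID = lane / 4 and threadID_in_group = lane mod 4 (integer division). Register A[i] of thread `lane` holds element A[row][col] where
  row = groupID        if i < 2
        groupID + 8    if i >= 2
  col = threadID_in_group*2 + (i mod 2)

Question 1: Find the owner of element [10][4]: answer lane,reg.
10,2

r:10=>grp=2,rB=1  c:4=>tig=2,lo=0
L=2*4+2=10  i=1*2+0=2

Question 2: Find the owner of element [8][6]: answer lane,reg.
r=8->g=0,rb=1  c=6->t=3,b0=0
L=0*4+3=3  i=1*2+0=2

3,2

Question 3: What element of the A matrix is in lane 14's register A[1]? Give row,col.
3,5

lane 14: g=3 (14/4), t=2 (14%4)
i=1: r=3+0=3, c=2*2+1=5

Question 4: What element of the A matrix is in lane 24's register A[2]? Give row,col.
lane 24→24/4=6, 24 mod 4=0
i=2  r:6+8→14  c:2·0+0→0

14,0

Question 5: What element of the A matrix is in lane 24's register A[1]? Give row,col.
6,1

lane 24: g=6 (24/4), t=0 (24%4)
i=1: r=6+0=6, c=0*2+1=1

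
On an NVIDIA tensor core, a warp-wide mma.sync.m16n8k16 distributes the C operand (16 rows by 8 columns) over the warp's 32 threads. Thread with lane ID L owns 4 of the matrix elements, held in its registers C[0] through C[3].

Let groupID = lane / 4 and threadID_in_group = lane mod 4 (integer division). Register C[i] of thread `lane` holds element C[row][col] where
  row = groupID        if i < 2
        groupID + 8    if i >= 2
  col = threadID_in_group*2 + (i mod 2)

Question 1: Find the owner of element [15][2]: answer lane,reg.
r=15→G=7,rhi=1  c=2→T=1,p=0
L=7*4+1=29  i=1*2+0=2

29,2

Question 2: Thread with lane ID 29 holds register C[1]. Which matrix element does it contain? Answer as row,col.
29: gr=7,th=1
[1] (7+0,1*2+1) = (7,3)

7,3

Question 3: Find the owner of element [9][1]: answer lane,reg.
4,3

r=9->g=1,rb=1  c=1->t=0,b0=1
L=1*4+0=4  i=1*2+1=3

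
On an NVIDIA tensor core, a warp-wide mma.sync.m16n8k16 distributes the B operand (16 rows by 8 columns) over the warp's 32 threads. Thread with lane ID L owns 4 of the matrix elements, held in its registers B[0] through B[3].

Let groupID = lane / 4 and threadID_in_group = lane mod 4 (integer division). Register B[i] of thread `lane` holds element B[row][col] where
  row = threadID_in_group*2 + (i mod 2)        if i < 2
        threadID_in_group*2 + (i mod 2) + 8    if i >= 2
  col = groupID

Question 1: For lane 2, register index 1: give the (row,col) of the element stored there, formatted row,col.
2: g=0,t=2
[1] (2*2+1+0,0) = (5,0)

5,0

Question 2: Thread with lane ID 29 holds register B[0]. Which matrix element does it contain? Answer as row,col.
2,7

29: gr=7,th=1
[0] (1*2+0+0,7) = (2,7)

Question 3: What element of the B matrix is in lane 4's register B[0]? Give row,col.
L=4->gid=4>>2=1, tid=4&3=0
[0]->row 0·2+0+0=0  col gid=1

0,1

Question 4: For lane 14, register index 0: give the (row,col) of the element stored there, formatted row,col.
4,3

lane 14->14/4=3, 14 mod 4=2
i=0  r:2·2+0+0->4  c:3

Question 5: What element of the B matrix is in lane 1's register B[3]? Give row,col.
L=1->gid=1>>2=0, tid=1&3=1
[3]->row 1·2+1+8=11  col gid=0

11,0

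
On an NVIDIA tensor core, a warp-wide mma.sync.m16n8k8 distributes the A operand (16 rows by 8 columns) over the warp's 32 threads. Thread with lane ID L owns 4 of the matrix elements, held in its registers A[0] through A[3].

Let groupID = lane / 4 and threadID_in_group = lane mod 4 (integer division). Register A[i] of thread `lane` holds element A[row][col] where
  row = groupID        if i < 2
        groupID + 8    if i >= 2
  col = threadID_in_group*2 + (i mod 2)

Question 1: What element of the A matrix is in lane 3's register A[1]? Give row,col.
0,7

L=3→G=3>>2=0, T=3&3=3
[1]→row 0+0=0  col 3·2+1=7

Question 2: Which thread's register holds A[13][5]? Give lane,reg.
22,3

r=13⇒gr=5,Rb=1  c=5⇒th=2,odd=1
L=5*4+2=22  i=1*2+1=3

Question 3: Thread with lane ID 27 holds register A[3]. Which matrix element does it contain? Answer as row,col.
lane 27: gid=6 (27/4), tid=3 (27%4)
i=3: r=6+8=14, c=3*2+1=7

14,7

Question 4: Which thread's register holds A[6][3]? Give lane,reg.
r=6⇒gr=6,Rb=0  c=3⇒th=1,odd=1
L=6*4+1=25  i=0*2+1=1

25,1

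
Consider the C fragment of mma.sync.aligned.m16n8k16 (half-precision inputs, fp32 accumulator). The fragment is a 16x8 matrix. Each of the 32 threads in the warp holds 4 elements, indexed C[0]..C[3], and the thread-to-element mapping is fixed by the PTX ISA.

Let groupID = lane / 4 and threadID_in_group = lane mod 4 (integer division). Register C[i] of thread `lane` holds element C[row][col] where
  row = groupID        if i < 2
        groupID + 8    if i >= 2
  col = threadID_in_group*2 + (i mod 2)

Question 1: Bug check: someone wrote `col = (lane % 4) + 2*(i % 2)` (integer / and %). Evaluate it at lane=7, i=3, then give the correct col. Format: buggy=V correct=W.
`(lane % 4) + 2*(i % 2)`[7,3]→5
lane 7: G=1 (7/4), T=3 (7%4)
i=3: r=1+8=9, c=3*2+1=7
col: 5 vs 7

buggy=5 correct=7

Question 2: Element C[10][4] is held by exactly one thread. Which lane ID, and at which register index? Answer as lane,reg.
10,2

r=10→G=2,rhi=1  c=4→T=2,p=0
L=2*4+2=10  i=1*2+0=2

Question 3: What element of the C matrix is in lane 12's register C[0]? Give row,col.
3,0

12: g=3,t=0
[0] (3+0,0*2+0) = (3,0)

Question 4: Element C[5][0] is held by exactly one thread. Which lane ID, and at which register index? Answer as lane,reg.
r=5⇒gr=5,Rb=0  c=0⇒th=0,odd=0
L=5*4+0=20  i=0*2+0=0

20,0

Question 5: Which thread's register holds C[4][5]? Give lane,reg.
r:4=>grp=4,rB=0  c:5=>tig=2,lo=1
L=4*4+2=18  i=0*2+1=1

18,1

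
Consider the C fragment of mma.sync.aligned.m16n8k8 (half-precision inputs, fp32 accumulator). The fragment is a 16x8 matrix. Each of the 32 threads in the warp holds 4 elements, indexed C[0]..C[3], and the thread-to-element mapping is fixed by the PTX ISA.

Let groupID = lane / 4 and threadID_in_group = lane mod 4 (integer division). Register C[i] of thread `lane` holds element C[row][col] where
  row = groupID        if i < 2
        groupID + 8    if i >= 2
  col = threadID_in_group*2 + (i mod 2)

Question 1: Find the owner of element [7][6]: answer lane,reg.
r:7=>grp=7,rB=0  c:6=>tig=3,lo=0
L=7*4+3=31  i=0*2+0=0

31,0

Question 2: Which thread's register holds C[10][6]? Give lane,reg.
11,2

r:10=>grp=2,rB=1  c:6=>tig=3,lo=0
L=2*4+3=11  i=1*2+0=2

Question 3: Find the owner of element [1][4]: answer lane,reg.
r=1⇒gr=1,Rb=0  c=4⇒th=2,odd=0
L=1*4+2=6  i=0*2+0=0

6,0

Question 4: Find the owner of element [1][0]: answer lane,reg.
r=1⇒gr=1,Rb=0  c=0⇒th=0,odd=0
L=1*4+0=4  i=0*2+0=0

4,0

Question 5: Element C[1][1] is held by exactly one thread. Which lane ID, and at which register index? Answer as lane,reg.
r=1→G=1,rhi=0  c=1→T=0,p=1
L=1*4+0=4  i=0*2+1=1

4,1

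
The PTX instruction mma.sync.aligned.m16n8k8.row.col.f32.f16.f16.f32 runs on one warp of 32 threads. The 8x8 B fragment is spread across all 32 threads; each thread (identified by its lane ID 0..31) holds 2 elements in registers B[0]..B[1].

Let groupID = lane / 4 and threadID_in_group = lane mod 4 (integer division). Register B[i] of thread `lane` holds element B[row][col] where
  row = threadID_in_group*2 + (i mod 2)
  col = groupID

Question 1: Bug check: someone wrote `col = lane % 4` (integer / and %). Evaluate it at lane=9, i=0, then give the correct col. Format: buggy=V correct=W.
`lane % 4`[9,0]⇒1
9: gr=2,th=1
[0] (1*2+0,2) = (2,2)
col: 1 vs 2

buggy=1 correct=2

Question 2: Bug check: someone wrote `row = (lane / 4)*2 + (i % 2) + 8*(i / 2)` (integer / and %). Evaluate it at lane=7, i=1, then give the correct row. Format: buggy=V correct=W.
buggy=3 correct=7

`(lane / 4)*2 + (i % 2) + 8*(i / 2)`[7,1]=>3
lane 7: grp=1 (7/4), tig=3 (7%4)
i=1: r=3*2+1=7, c=grp=1
row: 3 vs 7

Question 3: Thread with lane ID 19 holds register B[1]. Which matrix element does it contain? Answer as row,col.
lane 19->19/4=4, 19 mod 4=3
i=1  r:2·3+1->7  c:4

7,4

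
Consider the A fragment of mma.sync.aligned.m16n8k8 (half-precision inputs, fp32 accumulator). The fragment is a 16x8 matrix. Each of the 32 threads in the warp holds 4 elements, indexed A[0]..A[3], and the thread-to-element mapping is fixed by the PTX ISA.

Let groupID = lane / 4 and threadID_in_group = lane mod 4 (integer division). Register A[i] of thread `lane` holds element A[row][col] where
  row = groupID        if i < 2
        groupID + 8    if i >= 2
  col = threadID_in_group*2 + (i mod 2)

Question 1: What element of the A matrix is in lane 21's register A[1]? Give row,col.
21: gr=5,th=1
[1] (5+0,1*2+1) = (5,3)

5,3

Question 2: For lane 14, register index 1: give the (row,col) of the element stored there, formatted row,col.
3,5

lane 14: gr=3 (14/4), th=2 (14%4)
i=1: r=3+0=3, c=2*2+1=5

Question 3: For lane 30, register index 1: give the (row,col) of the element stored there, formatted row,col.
30: gid=7,tid=2
[1] (7+0,2*2+1) = (7,5)

7,5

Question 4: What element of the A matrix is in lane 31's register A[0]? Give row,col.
7,6

lane 31: gr=7 (31/4), th=3 (31%4)
i=0: r=7+0=7, c=3*2+0=6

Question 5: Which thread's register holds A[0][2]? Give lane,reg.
r=0→G=0,rhi=0  c=2→T=1,p=0
L=0*4+1=1  i=0*2+0=0

1,0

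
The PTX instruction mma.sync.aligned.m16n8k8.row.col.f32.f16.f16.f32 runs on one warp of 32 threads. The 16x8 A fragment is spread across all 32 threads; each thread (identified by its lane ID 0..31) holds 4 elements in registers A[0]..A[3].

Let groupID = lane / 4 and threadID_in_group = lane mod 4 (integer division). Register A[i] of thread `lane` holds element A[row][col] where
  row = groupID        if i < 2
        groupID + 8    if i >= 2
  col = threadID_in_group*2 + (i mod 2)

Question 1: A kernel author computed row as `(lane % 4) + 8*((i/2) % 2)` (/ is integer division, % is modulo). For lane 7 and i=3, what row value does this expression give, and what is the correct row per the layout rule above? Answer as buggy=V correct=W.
`(lane % 4) + 8*((i/2) % 2)`[7,3]->11
lane 7->7/4=1, 7 mod 4=3
i=3  r:1+8->9  c:2·3+1->7
row: 11 vs 9

buggy=11 correct=9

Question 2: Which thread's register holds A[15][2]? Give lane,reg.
29,2

r=15→G=7,rhi=1  c=2→T=1,p=0
L=7*4+1=29  i=1*2+0=2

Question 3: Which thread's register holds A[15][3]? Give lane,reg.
r=15→G=7,rhi=1  c=3→T=1,p=1
L=7*4+1=29  i=1*2+1=3

29,3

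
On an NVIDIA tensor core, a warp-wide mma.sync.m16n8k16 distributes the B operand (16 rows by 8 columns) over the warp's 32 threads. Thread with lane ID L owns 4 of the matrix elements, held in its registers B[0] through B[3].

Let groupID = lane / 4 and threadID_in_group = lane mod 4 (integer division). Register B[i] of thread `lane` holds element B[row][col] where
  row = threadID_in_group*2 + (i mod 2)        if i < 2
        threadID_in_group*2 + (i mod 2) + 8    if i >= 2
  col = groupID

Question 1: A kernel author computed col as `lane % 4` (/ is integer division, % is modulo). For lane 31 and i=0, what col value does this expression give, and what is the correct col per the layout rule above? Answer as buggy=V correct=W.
`lane % 4`[31,0]=>3
31: grp=7,tig=3
[0] (3*2+0+0,7) = (6,7)
col: 3 vs 7

buggy=3 correct=7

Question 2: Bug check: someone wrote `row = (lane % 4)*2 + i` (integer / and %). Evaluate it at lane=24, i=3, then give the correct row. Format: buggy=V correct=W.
`(lane % 4)*2 + i`[24,3]=>3
lane 24: grp=6 (24/4), tig=0 (24%4)
i=3: r=0*2+1+8=9, c=grp=6
row: 3 vs 9

buggy=3 correct=9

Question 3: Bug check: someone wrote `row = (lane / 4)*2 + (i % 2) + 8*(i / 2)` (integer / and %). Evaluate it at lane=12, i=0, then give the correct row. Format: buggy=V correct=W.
buggy=6 correct=0

`(lane / 4)*2 + (i % 2) + 8*(i / 2)`[12,0]→6
12: G=3,T=0
[0] (0*2+0+0,3) = (0,3)
row: 6 vs 0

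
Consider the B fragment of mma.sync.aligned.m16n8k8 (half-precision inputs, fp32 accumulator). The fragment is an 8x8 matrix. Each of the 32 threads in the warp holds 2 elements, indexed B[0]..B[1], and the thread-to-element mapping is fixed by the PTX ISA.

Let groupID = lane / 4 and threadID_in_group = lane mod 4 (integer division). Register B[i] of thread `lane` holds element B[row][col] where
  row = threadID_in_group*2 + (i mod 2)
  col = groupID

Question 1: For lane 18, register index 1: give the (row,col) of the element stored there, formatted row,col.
L=18=>grp=18>>2=4, tig=18&3=2
[1]=>row 2·2+1=5  col grp=4

5,4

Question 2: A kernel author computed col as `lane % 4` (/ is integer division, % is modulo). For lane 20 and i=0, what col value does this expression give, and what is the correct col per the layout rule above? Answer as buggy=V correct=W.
`lane % 4`[20,0]->0
20: g=5,t=0
[0] (0*2+0,5) = (0,5)
col: 0 vs 5

buggy=0 correct=5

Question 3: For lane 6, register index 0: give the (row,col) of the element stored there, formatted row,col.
4,1

lane 6: gr=1 (6/4), th=2 (6%4)
i=0: r=2*2+0=4, c=gr=1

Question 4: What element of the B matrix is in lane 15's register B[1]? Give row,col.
lane 15->15/4=3, 15 mod 4=3
i=1  r:2·3+1->7  c:3

7,3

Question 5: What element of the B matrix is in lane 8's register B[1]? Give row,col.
1,2

L=8=>grp=8>>2=2, tig=8&3=0
[1]=>row 0·2+1=1  col grp=2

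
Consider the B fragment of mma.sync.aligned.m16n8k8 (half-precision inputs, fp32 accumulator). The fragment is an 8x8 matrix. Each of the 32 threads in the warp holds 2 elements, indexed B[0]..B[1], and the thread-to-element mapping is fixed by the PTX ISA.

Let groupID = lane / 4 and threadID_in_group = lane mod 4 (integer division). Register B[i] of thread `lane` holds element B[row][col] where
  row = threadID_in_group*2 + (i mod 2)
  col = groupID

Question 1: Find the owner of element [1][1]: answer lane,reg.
4,1

c:1=>grp=1  r:1=>tig=0,lo=1
L=1*4+0=4  i=1=1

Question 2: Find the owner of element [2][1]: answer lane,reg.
c:1=>grp=1  r:2=>tig=1,lo=0
L=1*4+1=5  i=0=0

5,0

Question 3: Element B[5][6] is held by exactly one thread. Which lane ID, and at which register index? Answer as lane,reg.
c: 6->gid=6  r: 5->tid=2,i&1=1
L=6*4+2=26  i=1=1

26,1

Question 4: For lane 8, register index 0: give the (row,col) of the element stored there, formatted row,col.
0,2

lane 8->8/4=2, 8 mod 4=0
i=0  r:2·0+0->0  c:2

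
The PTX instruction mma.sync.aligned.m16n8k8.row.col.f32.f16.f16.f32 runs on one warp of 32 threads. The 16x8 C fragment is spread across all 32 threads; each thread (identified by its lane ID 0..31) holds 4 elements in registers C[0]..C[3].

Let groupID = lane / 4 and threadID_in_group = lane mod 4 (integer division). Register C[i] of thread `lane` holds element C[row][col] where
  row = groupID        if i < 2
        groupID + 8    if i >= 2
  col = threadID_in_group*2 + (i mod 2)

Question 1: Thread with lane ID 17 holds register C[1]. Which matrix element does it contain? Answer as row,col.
L=17->g=17>>2=4, t=17&3=1
[1]->row 4+0=4  col 1·2+1=3

4,3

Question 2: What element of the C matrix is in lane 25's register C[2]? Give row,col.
lane 25=>25/4=6, 25 mod 4=1
i=2  r:6+8=>14  c:2·1+0=>2

14,2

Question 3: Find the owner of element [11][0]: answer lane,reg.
12,2

r=11⇒gr=3,Rb=1  c=0⇒th=0,odd=0
L=3*4+0=12  i=1*2+0=2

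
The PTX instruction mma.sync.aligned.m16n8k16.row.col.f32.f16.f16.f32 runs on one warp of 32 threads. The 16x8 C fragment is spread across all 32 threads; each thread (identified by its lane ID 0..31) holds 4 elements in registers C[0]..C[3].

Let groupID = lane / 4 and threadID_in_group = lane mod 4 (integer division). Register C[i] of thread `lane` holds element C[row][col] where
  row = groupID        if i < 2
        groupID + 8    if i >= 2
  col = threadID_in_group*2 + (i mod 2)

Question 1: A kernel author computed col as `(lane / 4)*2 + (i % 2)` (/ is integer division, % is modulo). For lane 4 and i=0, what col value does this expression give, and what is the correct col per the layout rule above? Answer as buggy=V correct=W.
`(lane / 4)*2 + (i % 2)`[4,0]⇒2
lane 4: gr=1 (4/4), th=0 (4%4)
i=0: r=1+0=1, c=0*2+0=0
col: 2 vs 0

buggy=2 correct=0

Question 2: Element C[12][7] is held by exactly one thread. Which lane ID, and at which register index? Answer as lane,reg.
19,3

r: 12->gid=4,r8=1  c: 7->tid=3,i&1=1
L=4*4+3=19  i=1*2+1=3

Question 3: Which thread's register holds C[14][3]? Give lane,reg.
25,3

r=14⇒gr=6,Rb=1  c=3⇒th=1,odd=1
L=6*4+1=25  i=1*2+1=3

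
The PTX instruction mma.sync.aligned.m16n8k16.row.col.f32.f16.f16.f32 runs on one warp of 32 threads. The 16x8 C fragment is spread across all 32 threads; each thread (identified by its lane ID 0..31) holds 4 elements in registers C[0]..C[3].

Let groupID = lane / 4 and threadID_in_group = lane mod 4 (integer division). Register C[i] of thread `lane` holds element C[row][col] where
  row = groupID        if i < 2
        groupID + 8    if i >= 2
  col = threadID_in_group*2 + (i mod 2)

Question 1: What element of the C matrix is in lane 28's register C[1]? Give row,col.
7,1

28: gr=7,th=0
[1] (7+0,0*2+1) = (7,1)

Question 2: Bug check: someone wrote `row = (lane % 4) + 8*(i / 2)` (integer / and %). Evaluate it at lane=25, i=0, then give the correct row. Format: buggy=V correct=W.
buggy=1 correct=6

`(lane % 4) + 8*(i / 2)`[25,0]->1
25: g=6,t=1
[0] (6+0,1*2+0) = (6,2)
row: 1 vs 6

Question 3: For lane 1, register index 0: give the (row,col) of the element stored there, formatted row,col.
L=1->gid=1>>2=0, tid=1&3=1
[0]->row 0+0=0  col 1·2+0=2

0,2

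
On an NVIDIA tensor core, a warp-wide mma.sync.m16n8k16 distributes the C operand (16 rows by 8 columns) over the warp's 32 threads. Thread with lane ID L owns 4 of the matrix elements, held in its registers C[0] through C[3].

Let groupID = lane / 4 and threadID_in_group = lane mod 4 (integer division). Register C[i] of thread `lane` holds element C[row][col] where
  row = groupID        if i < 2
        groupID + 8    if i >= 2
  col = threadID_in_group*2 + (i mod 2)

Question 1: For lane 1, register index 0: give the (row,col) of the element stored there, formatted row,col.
0,2

lane 1→1/4=0, 1 mod 4=1
i=0  r:0+0→0  c:2·1+0→2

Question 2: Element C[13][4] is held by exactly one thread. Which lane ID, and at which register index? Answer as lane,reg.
22,2

r=13→G=5,rhi=1  c=4→T=2,p=0
L=5*4+2=22  i=1*2+0=2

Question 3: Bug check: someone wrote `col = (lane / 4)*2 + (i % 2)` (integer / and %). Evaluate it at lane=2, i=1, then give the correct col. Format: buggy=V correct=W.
`(lane / 4)*2 + (i % 2)`[2,1]->1
2: g=0,t=2
[1] (0+0,2*2+1) = (0,5)
col: 1 vs 5

buggy=1 correct=5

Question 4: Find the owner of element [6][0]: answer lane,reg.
r: 6->gid=6,r8=0  c: 0->tid=0,i&1=0
L=6*4+0=24  i=0*2+0=0

24,0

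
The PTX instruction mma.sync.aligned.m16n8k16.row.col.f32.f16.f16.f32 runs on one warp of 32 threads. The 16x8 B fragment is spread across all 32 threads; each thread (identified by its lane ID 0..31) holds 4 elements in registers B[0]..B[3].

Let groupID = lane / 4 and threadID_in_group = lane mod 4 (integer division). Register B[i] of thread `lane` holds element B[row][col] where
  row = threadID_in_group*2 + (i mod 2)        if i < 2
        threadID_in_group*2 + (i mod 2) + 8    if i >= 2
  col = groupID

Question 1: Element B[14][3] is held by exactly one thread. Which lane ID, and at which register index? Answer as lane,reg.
c=3→G=3  r=14→rhi=1,T=3,p=0
L=3*4+3=15  i=1*2+0=2

15,2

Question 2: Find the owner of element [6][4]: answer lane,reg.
c=4→G=4  r=6→rhi=0,T=3,p=0
L=4*4+3=19  i=0*2+0=0

19,0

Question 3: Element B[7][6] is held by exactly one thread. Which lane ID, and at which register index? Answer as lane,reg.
27,1

c=6->g=6  r=7->rb=0,t=3,b0=1
L=6*4+3=27  i=0*2+1=1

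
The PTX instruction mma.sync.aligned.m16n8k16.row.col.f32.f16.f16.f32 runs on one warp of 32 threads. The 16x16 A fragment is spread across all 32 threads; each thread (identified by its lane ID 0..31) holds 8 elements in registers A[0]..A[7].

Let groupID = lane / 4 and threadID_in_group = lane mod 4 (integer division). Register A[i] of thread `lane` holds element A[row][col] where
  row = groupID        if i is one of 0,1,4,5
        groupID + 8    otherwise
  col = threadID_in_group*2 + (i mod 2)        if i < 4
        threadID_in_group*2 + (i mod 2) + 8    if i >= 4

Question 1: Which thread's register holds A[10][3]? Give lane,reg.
9,3

r:10=>grp=2,rB=1  c:3=>cB=0,tig=1,lo=1
L=2*4+1=9  i=0*4+1*2+1=3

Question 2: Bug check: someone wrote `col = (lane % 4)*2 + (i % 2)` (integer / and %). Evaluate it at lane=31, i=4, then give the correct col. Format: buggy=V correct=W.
buggy=6 correct=14

`(lane % 4)*2 + (i % 2)`[31,4]=>6
lane 31=>31/4=7, 31 mod 4=3
i=4  r:7+0=>7  c:2·3+0+8=>14
col: 6 vs 14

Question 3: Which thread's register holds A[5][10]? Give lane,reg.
21,4

r=5->g=5,rb=0  c=10->cb=1,t=1,b0=0
L=5*4+1=21  i=1*4+0*2+0=4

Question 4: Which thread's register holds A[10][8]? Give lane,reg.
8,6

r=10->g=2,rb=1  c=8->cb=1,t=0,b0=0
L=2*4+0=8  i=1*4+1*2+0=6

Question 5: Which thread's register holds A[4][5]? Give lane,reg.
r=4⇒gr=4,Rb=0  c=5⇒Cb=0,th=2,odd=1
L=4*4+2=18  i=0*4+0*2+1=1

18,1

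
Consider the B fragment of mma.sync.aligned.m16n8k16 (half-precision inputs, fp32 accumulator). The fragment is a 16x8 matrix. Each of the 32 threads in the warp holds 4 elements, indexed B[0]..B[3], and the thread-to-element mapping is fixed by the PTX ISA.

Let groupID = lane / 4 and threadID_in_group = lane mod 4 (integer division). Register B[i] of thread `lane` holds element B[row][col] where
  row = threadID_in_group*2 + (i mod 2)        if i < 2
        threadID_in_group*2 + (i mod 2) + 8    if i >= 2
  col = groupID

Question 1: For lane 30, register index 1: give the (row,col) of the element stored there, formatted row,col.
lane 30->30/4=7, 30 mod 4=2
i=1  r:2·2+1+0->5  c:7

5,7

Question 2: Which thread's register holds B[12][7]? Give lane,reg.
c=7→G=7  r=12→rhi=1,T=2,p=0
L=7*4+2=30  i=1*2+0=2

30,2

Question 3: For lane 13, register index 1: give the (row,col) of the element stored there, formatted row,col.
3,3

L=13=>grp=13>>2=3, tig=13&3=1
[1]=>row 1·2+1+0=3  col grp=3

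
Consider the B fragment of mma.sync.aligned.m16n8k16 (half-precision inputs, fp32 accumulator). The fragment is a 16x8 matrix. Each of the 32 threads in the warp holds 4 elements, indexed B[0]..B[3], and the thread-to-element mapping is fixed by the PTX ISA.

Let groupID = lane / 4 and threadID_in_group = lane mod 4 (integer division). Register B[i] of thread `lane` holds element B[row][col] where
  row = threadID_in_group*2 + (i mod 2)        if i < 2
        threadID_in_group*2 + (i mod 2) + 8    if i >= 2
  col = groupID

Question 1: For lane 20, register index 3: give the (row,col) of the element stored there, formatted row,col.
9,5

lane 20: gid=5 (20/4), tid=0 (20%4)
i=3: r=0*2+1+8=9, c=gid=5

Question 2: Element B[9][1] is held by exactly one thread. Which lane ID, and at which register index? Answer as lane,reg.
c=1->g=1  r=9->rb=1,t=0,b0=1
L=1*4+0=4  i=1*2+1=3

4,3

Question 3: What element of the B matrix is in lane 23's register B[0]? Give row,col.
lane 23->23/4=5, 23 mod 4=3
i=0  r:2·3+0+0->6  c:5

6,5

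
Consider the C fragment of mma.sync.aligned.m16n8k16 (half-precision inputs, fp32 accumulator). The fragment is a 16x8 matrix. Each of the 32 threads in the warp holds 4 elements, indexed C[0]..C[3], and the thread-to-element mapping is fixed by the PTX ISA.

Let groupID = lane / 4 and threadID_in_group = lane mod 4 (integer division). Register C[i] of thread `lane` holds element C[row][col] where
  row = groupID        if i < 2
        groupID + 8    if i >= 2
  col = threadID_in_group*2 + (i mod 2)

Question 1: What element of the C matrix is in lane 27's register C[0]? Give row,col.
6,6

lane 27⇒27/4=6, 27 mod 4=3
i=0  r:6+0⇒6  c:2·3+0⇒6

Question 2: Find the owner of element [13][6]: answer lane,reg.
23,2

r: 13->gid=5,r8=1  c: 6->tid=3,i&1=0
L=5*4+3=23  i=1*2+0=2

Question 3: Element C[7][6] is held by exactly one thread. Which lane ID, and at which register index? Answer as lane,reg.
r: 7->gid=7,r8=0  c: 6->tid=3,i&1=0
L=7*4+3=31  i=0*2+0=0

31,0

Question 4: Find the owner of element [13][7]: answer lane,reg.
23,3

r:13=>grp=5,rB=1  c:7=>tig=3,lo=1
L=5*4+3=23  i=1*2+1=3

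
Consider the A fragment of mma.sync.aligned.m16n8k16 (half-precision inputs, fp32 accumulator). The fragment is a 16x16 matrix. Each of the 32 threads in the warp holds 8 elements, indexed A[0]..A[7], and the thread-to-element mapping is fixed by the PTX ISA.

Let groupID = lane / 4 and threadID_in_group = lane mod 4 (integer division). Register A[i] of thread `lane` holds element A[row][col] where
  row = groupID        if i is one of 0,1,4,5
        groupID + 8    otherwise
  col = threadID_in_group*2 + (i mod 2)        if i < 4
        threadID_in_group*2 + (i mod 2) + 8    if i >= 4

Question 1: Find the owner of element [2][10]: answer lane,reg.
9,4

r:2=>grp=2,rB=0  c:10=>cB=1,tig=1,lo=0
L=2*4+1=9  i=1*4+0*2+0=4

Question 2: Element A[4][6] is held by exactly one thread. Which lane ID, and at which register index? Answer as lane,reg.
r=4→G=4,rhi=0  c=6→chi=0,T=3,p=0
L=4*4+3=19  i=0*4+0*2+0=0

19,0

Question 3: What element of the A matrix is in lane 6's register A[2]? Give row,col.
9,4

L=6=>grp=6>>2=1, tig=6&3=2
[2]=>row 1+8=9  col 2·2+0+0=4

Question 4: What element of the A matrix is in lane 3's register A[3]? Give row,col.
8,7

L=3->gid=3>>2=0, tid=3&3=3
[3]->row 0+8=8  col 3·2+1+0=7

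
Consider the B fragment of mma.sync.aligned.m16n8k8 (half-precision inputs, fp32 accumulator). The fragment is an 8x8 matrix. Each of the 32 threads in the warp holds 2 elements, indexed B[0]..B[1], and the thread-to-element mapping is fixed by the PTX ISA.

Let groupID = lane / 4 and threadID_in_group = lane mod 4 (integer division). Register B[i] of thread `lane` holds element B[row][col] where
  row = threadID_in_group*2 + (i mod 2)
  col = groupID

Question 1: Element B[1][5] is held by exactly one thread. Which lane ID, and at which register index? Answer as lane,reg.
c=5⇒gr=5  r=1⇒th=0,odd=1
L=5*4+0=20  i=1=1

20,1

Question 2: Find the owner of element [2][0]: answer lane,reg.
c: 0->gid=0  r: 2->tid=1,i&1=0
L=0*4+1=1  i=0=0

1,0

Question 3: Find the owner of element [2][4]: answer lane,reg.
17,0

c=4->g=4  r=2->t=1,b0=0
L=4*4+1=17  i=0=0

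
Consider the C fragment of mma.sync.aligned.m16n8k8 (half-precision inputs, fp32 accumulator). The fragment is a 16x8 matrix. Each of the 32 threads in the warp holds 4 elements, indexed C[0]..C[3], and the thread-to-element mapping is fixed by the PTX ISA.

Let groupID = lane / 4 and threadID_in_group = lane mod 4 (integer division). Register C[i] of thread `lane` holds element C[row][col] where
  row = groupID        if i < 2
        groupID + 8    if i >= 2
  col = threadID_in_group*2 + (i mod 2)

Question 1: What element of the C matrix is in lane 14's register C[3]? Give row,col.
14: gid=3,tid=2
[3] (3+8,2*2+1) = (11,5)

11,5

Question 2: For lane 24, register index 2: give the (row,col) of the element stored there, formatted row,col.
14,0

lane 24->24/4=6, 24 mod 4=0
i=2  r:6+8->14  c:2·0+0->0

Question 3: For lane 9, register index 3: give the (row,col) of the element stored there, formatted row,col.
10,3

lane 9⇒9/4=2, 9 mod 4=1
i=3  r:2+8⇒10  c:2·1+1⇒3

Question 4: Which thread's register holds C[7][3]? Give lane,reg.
r: 7->gid=7,r8=0  c: 3->tid=1,i&1=1
L=7*4+1=29  i=0*2+1=1

29,1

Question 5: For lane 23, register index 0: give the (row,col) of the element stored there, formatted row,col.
lane 23: G=5 (23/4), T=3 (23%4)
i=0: r=5+0=5, c=3*2+0=6

5,6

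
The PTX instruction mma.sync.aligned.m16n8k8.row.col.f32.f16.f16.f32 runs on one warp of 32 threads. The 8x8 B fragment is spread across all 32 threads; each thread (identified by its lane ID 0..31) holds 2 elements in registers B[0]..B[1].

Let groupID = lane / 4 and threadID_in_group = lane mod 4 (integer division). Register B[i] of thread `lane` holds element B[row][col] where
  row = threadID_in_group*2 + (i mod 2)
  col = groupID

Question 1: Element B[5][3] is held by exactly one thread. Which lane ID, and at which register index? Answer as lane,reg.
c=3⇒gr=3  r=5⇒th=2,odd=1
L=3*4+2=14  i=1=1

14,1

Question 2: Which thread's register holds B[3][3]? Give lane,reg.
13,1

c:3=>grp=3  r:3=>tig=1,lo=1
L=3*4+1=13  i=1=1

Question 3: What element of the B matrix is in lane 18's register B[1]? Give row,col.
5,4

lane 18->18/4=4, 18 mod 4=2
i=1  r:2·2+1->5  c:4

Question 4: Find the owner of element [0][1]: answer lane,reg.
4,0

c: 1->gid=1  r: 0->tid=0,i&1=0
L=1*4+0=4  i=0=0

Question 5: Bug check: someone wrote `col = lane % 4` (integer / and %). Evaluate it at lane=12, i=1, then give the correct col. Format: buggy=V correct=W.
`lane % 4`[12,1]→0
L=12→G=12>>2=3, T=12&3=0
[1]→row 0·2+1=1  col G=3
col: 0 vs 3

buggy=0 correct=3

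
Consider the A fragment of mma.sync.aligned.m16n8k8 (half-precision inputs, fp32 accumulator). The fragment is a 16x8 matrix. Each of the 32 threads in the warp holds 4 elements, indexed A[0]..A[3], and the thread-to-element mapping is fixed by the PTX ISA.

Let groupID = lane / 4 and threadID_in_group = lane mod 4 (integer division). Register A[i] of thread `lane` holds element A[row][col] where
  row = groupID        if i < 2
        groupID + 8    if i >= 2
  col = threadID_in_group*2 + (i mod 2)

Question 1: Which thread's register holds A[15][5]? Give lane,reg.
30,3

r:15=>grp=7,rB=1  c:5=>tig=2,lo=1
L=7*4+2=30  i=1*2+1=3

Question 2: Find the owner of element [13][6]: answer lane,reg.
r=13->g=5,rb=1  c=6->t=3,b0=0
L=5*4+3=23  i=1*2+0=2

23,2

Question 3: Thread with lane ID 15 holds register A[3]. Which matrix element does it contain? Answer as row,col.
L=15→G=15>>2=3, T=15&3=3
[3]→row 3+8=11  col 3·2+1=7

11,7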